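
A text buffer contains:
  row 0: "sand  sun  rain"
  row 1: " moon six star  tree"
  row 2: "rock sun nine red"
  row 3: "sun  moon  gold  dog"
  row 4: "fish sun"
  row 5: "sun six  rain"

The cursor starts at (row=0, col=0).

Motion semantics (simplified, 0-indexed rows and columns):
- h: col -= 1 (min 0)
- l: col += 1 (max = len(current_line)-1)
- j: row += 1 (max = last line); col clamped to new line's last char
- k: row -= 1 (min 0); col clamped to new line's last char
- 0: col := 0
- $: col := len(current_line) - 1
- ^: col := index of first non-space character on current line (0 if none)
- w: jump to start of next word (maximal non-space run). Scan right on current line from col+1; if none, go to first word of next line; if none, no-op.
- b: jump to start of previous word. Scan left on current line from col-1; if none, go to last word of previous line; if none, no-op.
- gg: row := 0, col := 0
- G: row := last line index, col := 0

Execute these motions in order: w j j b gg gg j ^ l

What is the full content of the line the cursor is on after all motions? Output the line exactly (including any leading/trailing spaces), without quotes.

After 1 (w): row=0 col=6 char='s'
After 2 (j): row=1 col=6 char='s'
After 3 (j): row=2 col=6 char='u'
After 4 (b): row=2 col=5 char='s'
After 5 (gg): row=0 col=0 char='s'
After 6 (gg): row=0 col=0 char='s'
After 7 (j): row=1 col=0 char='_'
After 8 (^): row=1 col=1 char='m'
After 9 (l): row=1 col=2 char='o'

Answer:  moon six star  tree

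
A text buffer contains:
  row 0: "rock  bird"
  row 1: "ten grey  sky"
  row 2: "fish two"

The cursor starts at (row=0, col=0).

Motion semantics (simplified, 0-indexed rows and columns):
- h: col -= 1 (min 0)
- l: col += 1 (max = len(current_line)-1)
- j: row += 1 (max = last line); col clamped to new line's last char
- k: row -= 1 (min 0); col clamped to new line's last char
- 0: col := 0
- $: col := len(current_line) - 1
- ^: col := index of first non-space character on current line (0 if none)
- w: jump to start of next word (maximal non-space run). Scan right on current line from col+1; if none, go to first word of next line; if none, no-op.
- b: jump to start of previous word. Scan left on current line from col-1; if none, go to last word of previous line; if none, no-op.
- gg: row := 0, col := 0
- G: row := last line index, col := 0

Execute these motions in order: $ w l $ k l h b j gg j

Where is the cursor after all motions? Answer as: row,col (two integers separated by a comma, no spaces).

Answer: 1,0

Derivation:
After 1 ($): row=0 col=9 char='d'
After 2 (w): row=1 col=0 char='t'
After 3 (l): row=1 col=1 char='e'
After 4 ($): row=1 col=12 char='y'
After 5 (k): row=0 col=9 char='d'
After 6 (l): row=0 col=9 char='d'
After 7 (h): row=0 col=8 char='r'
After 8 (b): row=0 col=6 char='b'
After 9 (j): row=1 col=6 char='e'
After 10 (gg): row=0 col=0 char='r'
After 11 (j): row=1 col=0 char='t'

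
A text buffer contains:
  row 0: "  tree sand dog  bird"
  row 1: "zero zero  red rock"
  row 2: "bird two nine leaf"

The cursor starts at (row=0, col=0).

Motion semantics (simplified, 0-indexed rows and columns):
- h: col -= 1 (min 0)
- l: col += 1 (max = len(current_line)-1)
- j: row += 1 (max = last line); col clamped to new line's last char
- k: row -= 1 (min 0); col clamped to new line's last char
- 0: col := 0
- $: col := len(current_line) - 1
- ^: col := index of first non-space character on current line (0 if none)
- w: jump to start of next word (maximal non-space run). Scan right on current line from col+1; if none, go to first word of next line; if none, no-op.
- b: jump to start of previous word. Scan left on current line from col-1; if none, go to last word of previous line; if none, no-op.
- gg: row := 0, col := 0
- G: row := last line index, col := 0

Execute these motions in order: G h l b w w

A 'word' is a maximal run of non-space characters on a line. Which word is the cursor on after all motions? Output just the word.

After 1 (G): row=2 col=0 char='b'
After 2 (h): row=2 col=0 char='b'
After 3 (l): row=2 col=1 char='i'
After 4 (b): row=2 col=0 char='b'
After 5 (w): row=2 col=5 char='t'
After 6 (w): row=2 col=9 char='n'

Answer: nine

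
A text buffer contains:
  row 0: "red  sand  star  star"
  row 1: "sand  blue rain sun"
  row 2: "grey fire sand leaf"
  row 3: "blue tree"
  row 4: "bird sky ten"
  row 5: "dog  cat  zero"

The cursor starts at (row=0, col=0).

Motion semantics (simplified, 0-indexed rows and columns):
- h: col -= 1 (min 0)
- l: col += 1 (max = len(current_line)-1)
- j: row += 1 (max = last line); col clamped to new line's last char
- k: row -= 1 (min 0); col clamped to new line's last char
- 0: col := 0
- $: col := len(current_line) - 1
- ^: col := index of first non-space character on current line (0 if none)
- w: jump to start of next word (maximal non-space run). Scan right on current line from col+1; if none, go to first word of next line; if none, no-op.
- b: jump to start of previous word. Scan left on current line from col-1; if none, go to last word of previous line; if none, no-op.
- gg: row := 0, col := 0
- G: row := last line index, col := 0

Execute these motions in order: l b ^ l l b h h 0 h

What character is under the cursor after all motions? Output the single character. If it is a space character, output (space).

After 1 (l): row=0 col=1 char='e'
After 2 (b): row=0 col=0 char='r'
After 3 (^): row=0 col=0 char='r'
After 4 (l): row=0 col=1 char='e'
After 5 (l): row=0 col=2 char='d'
After 6 (b): row=0 col=0 char='r'
After 7 (h): row=0 col=0 char='r'
After 8 (h): row=0 col=0 char='r'
After 9 (0): row=0 col=0 char='r'
After 10 (h): row=0 col=0 char='r'

Answer: r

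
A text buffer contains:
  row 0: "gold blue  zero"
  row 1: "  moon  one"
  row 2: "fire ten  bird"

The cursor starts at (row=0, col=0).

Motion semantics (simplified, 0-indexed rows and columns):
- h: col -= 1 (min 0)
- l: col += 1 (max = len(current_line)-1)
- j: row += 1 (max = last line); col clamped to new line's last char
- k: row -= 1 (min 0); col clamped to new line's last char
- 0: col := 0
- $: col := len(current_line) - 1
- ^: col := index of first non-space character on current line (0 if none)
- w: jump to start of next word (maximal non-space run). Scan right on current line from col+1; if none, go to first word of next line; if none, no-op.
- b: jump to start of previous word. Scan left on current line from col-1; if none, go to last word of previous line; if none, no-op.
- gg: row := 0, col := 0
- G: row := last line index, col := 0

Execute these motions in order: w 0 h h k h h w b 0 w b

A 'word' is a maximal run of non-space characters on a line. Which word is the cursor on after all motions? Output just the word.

Answer: gold

Derivation:
After 1 (w): row=0 col=5 char='b'
After 2 (0): row=0 col=0 char='g'
After 3 (h): row=0 col=0 char='g'
After 4 (h): row=0 col=0 char='g'
After 5 (k): row=0 col=0 char='g'
After 6 (h): row=0 col=0 char='g'
After 7 (h): row=0 col=0 char='g'
After 8 (w): row=0 col=5 char='b'
After 9 (b): row=0 col=0 char='g'
After 10 (0): row=0 col=0 char='g'
After 11 (w): row=0 col=5 char='b'
After 12 (b): row=0 col=0 char='g'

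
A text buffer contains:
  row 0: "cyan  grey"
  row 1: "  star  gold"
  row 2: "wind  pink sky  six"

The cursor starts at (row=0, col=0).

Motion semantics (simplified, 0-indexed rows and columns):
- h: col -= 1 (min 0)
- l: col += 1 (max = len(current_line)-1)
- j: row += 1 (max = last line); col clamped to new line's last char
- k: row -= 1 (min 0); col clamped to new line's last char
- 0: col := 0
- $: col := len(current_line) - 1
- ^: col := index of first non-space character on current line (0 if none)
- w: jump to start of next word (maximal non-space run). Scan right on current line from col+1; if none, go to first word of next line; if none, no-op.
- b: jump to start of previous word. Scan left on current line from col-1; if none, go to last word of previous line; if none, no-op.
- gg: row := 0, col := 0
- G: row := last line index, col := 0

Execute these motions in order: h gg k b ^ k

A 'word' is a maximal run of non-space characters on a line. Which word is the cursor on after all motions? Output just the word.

Answer: cyan

Derivation:
After 1 (h): row=0 col=0 char='c'
After 2 (gg): row=0 col=0 char='c'
After 3 (k): row=0 col=0 char='c'
After 4 (b): row=0 col=0 char='c'
After 5 (^): row=0 col=0 char='c'
After 6 (k): row=0 col=0 char='c'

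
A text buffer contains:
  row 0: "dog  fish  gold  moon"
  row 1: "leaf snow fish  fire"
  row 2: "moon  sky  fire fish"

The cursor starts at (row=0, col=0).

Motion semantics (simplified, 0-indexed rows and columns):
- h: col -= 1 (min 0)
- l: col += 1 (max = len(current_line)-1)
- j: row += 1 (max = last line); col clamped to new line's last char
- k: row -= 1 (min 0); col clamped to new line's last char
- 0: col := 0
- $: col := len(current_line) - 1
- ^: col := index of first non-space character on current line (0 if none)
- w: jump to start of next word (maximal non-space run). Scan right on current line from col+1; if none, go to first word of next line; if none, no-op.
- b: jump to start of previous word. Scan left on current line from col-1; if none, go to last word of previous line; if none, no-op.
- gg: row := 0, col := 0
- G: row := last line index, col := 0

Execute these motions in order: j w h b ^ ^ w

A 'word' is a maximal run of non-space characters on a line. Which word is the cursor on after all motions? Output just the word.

After 1 (j): row=1 col=0 char='l'
After 2 (w): row=1 col=5 char='s'
After 3 (h): row=1 col=4 char='_'
After 4 (b): row=1 col=0 char='l'
After 5 (^): row=1 col=0 char='l'
After 6 (^): row=1 col=0 char='l'
After 7 (w): row=1 col=5 char='s'

Answer: snow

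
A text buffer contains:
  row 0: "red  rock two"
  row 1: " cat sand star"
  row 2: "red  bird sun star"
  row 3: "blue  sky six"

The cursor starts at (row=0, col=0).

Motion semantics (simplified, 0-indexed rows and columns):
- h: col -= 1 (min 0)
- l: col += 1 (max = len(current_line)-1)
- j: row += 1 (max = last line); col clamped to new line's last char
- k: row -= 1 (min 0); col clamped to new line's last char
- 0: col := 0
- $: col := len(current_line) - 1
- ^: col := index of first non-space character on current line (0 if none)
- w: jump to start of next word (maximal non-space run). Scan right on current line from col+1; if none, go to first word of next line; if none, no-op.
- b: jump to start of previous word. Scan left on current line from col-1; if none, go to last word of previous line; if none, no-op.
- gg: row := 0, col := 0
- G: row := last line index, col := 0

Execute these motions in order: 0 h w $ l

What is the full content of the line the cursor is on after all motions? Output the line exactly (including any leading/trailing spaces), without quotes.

After 1 (0): row=0 col=0 char='r'
After 2 (h): row=0 col=0 char='r'
After 3 (w): row=0 col=5 char='r'
After 4 ($): row=0 col=12 char='o'
After 5 (l): row=0 col=12 char='o'

Answer: red  rock two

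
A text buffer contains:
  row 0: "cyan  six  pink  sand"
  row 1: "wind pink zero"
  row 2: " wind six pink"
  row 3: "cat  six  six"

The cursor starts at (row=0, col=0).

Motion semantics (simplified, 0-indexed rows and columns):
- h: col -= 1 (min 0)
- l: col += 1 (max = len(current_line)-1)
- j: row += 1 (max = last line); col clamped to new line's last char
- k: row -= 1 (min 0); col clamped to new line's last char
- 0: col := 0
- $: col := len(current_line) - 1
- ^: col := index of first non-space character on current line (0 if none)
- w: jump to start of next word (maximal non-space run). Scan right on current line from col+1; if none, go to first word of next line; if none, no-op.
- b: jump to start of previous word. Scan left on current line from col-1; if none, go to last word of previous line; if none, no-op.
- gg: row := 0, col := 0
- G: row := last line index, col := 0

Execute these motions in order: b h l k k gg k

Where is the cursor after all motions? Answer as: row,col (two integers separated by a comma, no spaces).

After 1 (b): row=0 col=0 char='c'
After 2 (h): row=0 col=0 char='c'
After 3 (l): row=0 col=1 char='y'
After 4 (k): row=0 col=1 char='y'
After 5 (k): row=0 col=1 char='y'
After 6 (gg): row=0 col=0 char='c'
After 7 (k): row=0 col=0 char='c'

Answer: 0,0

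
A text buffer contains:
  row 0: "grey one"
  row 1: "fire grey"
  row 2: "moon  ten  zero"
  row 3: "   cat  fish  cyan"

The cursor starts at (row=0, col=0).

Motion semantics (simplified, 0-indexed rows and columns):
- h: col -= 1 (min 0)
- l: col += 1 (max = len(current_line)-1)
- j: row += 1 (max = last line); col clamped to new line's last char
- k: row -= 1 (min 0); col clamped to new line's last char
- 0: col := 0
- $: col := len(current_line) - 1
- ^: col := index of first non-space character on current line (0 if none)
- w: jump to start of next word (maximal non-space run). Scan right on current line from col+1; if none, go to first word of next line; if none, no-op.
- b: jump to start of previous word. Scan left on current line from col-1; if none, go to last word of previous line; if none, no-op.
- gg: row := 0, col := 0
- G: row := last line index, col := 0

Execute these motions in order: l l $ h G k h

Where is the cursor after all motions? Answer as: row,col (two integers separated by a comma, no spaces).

Answer: 2,0

Derivation:
After 1 (l): row=0 col=1 char='r'
After 2 (l): row=0 col=2 char='e'
After 3 ($): row=0 col=7 char='e'
After 4 (h): row=0 col=6 char='n'
After 5 (G): row=3 col=0 char='_'
After 6 (k): row=2 col=0 char='m'
After 7 (h): row=2 col=0 char='m'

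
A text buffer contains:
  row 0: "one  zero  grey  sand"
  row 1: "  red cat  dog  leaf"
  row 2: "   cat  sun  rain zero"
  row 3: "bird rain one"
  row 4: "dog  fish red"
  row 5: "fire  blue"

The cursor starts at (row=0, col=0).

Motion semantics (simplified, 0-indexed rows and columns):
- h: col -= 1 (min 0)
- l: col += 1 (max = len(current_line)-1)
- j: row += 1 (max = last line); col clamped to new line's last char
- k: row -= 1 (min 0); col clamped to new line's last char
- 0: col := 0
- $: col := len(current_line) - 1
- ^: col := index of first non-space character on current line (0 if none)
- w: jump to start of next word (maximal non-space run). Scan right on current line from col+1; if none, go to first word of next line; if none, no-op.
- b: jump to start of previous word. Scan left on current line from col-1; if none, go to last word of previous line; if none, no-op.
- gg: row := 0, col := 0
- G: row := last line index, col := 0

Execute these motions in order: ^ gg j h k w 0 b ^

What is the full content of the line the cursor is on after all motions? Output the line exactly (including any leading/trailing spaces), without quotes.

Answer: one  zero  grey  sand

Derivation:
After 1 (^): row=0 col=0 char='o'
After 2 (gg): row=0 col=0 char='o'
After 3 (j): row=1 col=0 char='_'
After 4 (h): row=1 col=0 char='_'
After 5 (k): row=0 col=0 char='o'
After 6 (w): row=0 col=5 char='z'
After 7 (0): row=0 col=0 char='o'
After 8 (b): row=0 col=0 char='o'
After 9 (^): row=0 col=0 char='o'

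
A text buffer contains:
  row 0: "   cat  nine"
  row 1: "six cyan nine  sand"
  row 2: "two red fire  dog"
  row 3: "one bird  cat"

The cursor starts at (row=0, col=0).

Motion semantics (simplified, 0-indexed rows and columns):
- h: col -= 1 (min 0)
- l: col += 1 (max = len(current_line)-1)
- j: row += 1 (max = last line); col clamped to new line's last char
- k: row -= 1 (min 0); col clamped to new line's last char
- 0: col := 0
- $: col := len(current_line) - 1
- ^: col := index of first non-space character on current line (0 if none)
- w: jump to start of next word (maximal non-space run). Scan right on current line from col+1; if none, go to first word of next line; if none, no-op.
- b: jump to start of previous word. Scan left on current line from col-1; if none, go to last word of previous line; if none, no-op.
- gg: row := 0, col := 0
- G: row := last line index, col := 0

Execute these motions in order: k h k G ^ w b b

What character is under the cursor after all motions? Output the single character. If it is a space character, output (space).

Answer: d

Derivation:
After 1 (k): row=0 col=0 char='_'
After 2 (h): row=0 col=0 char='_'
After 3 (k): row=0 col=0 char='_'
After 4 (G): row=3 col=0 char='o'
After 5 (^): row=3 col=0 char='o'
After 6 (w): row=3 col=4 char='b'
After 7 (b): row=3 col=0 char='o'
After 8 (b): row=2 col=14 char='d'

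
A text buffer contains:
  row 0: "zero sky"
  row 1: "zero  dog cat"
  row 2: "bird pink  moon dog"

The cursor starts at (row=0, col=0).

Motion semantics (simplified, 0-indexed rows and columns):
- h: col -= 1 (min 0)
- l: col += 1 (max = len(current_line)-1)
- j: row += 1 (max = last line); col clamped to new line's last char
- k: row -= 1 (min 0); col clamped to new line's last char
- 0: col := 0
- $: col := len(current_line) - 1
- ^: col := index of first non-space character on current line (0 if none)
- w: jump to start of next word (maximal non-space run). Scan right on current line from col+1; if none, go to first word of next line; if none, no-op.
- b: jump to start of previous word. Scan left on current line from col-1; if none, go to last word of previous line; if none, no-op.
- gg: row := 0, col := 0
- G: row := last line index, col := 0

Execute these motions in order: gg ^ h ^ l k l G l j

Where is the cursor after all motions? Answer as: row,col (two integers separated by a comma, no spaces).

Answer: 2,1

Derivation:
After 1 (gg): row=0 col=0 char='z'
After 2 (^): row=0 col=0 char='z'
After 3 (h): row=0 col=0 char='z'
After 4 (^): row=0 col=0 char='z'
After 5 (l): row=0 col=1 char='e'
After 6 (k): row=0 col=1 char='e'
After 7 (l): row=0 col=2 char='r'
After 8 (G): row=2 col=0 char='b'
After 9 (l): row=2 col=1 char='i'
After 10 (j): row=2 col=1 char='i'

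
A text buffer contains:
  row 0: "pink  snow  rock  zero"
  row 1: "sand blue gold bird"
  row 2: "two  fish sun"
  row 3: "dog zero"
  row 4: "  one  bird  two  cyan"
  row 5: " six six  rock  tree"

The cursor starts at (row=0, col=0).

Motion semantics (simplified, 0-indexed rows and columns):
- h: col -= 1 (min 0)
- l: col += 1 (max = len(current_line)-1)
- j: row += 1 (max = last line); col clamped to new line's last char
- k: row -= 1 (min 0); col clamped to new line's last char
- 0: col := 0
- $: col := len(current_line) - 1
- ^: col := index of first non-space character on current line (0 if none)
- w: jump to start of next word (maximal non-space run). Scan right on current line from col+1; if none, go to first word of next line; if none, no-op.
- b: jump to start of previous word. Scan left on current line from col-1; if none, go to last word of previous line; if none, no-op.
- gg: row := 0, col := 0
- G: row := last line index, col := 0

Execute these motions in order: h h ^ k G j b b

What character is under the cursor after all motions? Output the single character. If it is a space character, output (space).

Answer: t

Derivation:
After 1 (h): row=0 col=0 char='p'
After 2 (h): row=0 col=0 char='p'
After 3 (^): row=0 col=0 char='p'
After 4 (k): row=0 col=0 char='p'
After 5 (G): row=5 col=0 char='_'
After 6 (j): row=5 col=0 char='_'
After 7 (b): row=4 col=18 char='c'
After 8 (b): row=4 col=13 char='t'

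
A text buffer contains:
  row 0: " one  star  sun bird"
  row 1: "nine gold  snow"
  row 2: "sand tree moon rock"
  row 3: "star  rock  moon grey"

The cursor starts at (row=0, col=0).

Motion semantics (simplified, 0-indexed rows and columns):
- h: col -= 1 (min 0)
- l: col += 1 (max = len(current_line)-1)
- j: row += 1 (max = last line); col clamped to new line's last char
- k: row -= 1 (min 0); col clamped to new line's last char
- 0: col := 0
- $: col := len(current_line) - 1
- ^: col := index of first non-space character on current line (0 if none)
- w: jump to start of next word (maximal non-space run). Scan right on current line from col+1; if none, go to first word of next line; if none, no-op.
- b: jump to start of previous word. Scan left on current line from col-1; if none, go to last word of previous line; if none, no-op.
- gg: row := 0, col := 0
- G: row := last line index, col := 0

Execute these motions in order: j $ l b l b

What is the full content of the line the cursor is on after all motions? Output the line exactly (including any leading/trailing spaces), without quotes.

After 1 (j): row=1 col=0 char='n'
After 2 ($): row=1 col=14 char='w'
After 3 (l): row=1 col=14 char='w'
After 4 (b): row=1 col=11 char='s'
After 5 (l): row=1 col=12 char='n'
After 6 (b): row=1 col=11 char='s'

Answer: nine gold  snow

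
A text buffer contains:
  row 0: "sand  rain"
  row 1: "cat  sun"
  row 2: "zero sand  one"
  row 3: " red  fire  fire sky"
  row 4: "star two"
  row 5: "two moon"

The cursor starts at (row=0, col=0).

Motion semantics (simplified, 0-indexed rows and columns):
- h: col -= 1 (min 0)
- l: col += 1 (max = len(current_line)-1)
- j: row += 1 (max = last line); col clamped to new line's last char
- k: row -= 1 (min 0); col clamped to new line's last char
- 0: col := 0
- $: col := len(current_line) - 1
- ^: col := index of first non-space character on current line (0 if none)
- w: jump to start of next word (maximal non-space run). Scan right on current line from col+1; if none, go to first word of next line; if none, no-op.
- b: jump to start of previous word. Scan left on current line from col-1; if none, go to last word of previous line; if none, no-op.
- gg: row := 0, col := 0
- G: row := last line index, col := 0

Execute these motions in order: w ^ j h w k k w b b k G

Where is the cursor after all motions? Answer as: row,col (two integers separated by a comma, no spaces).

Answer: 5,0

Derivation:
After 1 (w): row=0 col=6 char='r'
After 2 (^): row=0 col=0 char='s'
After 3 (j): row=1 col=0 char='c'
After 4 (h): row=1 col=0 char='c'
After 5 (w): row=1 col=5 char='s'
After 6 (k): row=0 col=5 char='_'
After 7 (k): row=0 col=5 char='_'
After 8 (w): row=0 col=6 char='r'
After 9 (b): row=0 col=0 char='s'
After 10 (b): row=0 col=0 char='s'
After 11 (k): row=0 col=0 char='s'
After 12 (G): row=5 col=0 char='t'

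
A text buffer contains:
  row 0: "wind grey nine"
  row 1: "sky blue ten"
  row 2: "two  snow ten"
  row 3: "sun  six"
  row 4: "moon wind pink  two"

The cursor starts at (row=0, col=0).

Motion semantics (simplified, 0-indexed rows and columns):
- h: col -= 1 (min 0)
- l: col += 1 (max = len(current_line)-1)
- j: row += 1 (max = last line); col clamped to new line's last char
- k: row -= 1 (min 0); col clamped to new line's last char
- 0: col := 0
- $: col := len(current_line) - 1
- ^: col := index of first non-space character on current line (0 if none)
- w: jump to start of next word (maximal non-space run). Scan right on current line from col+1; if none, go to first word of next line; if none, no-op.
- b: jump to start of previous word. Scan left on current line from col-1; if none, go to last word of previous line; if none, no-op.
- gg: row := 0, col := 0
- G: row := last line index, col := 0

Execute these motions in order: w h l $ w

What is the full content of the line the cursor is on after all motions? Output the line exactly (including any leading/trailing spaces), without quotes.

Answer: sky blue ten

Derivation:
After 1 (w): row=0 col=5 char='g'
After 2 (h): row=0 col=4 char='_'
After 3 (l): row=0 col=5 char='g'
After 4 ($): row=0 col=13 char='e'
After 5 (w): row=1 col=0 char='s'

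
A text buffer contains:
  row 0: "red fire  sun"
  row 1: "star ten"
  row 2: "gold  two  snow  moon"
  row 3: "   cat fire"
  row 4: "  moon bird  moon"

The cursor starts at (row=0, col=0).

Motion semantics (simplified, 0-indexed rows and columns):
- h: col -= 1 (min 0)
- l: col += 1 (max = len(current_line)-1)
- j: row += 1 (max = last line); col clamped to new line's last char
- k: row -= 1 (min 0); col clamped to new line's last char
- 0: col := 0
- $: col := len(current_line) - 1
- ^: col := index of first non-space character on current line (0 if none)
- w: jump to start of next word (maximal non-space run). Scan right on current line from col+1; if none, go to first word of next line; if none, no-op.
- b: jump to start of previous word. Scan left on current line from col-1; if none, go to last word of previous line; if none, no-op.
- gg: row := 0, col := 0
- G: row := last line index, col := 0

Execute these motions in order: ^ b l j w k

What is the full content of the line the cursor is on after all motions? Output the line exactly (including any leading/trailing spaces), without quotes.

After 1 (^): row=0 col=0 char='r'
After 2 (b): row=0 col=0 char='r'
After 3 (l): row=0 col=1 char='e'
After 4 (j): row=1 col=1 char='t'
After 5 (w): row=1 col=5 char='t'
After 6 (k): row=0 col=5 char='i'

Answer: red fire  sun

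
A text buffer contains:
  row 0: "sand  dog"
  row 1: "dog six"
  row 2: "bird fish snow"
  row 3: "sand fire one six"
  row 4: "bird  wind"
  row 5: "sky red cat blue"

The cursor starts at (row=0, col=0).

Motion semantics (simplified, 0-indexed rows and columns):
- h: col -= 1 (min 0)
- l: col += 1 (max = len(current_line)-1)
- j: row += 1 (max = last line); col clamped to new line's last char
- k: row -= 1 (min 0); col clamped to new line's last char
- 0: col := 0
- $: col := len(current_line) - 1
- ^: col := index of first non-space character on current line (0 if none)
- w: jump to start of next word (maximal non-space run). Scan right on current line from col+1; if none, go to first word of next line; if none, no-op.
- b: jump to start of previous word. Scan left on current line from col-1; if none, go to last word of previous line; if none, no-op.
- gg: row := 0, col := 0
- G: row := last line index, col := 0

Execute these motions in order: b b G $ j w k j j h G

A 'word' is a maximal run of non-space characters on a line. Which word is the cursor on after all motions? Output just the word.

Answer: sky

Derivation:
After 1 (b): row=0 col=0 char='s'
After 2 (b): row=0 col=0 char='s'
After 3 (G): row=5 col=0 char='s'
After 4 ($): row=5 col=15 char='e'
After 5 (j): row=5 col=15 char='e'
After 6 (w): row=5 col=15 char='e'
After 7 (k): row=4 col=9 char='d'
After 8 (j): row=5 col=9 char='a'
After 9 (j): row=5 col=9 char='a'
After 10 (h): row=5 col=8 char='c'
After 11 (G): row=5 col=0 char='s'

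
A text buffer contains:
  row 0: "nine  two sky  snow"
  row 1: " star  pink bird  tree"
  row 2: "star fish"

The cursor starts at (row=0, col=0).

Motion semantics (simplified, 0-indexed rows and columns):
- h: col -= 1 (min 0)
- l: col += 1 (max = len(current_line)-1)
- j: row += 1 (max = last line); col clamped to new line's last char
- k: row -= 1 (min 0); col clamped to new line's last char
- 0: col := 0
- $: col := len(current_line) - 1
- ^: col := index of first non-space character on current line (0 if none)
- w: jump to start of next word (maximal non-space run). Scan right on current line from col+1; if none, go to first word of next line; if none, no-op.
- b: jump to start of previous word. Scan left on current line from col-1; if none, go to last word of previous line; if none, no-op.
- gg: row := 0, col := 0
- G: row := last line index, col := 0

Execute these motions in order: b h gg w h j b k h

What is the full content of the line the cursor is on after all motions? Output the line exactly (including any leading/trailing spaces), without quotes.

After 1 (b): row=0 col=0 char='n'
After 2 (h): row=0 col=0 char='n'
After 3 (gg): row=0 col=0 char='n'
After 4 (w): row=0 col=6 char='t'
After 5 (h): row=0 col=5 char='_'
After 6 (j): row=1 col=5 char='_'
After 7 (b): row=1 col=1 char='s'
After 8 (k): row=0 col=1 char='i'
After 9 (h): row=0 col=0 char='n'

Answer: nine  two sky  snow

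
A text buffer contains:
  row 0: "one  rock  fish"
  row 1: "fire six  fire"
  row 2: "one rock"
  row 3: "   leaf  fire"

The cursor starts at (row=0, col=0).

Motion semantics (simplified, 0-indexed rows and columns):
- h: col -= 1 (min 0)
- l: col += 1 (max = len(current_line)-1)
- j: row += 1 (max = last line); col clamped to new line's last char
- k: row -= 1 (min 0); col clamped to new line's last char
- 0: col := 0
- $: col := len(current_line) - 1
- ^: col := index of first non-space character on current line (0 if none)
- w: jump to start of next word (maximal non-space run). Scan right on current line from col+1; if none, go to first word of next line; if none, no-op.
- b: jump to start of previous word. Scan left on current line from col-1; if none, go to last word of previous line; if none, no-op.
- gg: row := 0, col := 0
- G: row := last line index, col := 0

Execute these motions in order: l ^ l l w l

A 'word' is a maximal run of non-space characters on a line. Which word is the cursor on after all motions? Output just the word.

After 1 (l): row=0 col=1 char='n'
After 2 (^): row=0 col=0 char='o'
After 3 (l): row=0 col=1 char='n'
After 4 (l): row=0 col=2 char='e'
After 5 (w): row=0 col=5 char='r'
After 6 (l): row=0 col=6 char='o'

Answer: rock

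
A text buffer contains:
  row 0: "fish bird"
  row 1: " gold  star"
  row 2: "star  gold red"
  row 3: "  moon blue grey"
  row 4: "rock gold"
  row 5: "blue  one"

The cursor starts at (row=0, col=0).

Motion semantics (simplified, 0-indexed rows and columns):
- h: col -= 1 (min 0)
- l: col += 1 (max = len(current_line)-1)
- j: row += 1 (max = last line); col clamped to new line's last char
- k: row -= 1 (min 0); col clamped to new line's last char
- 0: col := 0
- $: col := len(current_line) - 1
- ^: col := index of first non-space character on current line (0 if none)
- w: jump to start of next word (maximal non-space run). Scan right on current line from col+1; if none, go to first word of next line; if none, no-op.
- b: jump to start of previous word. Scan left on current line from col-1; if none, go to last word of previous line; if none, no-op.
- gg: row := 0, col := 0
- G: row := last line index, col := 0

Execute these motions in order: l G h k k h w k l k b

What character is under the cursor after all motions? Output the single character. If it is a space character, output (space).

Answer: g

Derivation:
After 1 (l): row=0 col=1 char='i'
After 2 (G): row=5 col=0 char='b'
After 3 (h): row=5 col=0 char='b'
After 4 (k): row=4 col=0 char='r'
After 5 (k): row=3 col=0 char='_'
After 6 (h): row=3 col=0 char='_'
After 7 (w): row=3 col=2 char='m'
After 8 (k): row=2 col=2 char='a'
After 9 (l): row=2 col=3 char='r'
After 10 (k): row=1 col=3 char='l'
After 11 (b): row=1 col=1 char='g'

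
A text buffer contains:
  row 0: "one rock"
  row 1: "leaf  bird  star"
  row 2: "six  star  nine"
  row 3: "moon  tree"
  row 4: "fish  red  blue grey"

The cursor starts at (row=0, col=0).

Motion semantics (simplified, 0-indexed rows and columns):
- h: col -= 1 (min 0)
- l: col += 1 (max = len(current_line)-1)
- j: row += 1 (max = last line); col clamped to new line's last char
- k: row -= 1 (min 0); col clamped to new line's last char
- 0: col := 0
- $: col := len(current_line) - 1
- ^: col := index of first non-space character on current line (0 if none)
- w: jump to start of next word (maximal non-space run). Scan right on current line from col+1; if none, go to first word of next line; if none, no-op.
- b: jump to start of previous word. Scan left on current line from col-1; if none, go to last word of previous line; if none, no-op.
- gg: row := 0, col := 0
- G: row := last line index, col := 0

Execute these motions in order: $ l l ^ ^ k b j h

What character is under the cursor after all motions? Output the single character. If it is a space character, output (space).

After 1 ($): row=0 col=7 char='k'
After 2 (l): row=0 col=7 char='k'
After 3 (l): row=0 col=7 char='k'
After 4 (^): row=0 col=0 char='o'
After 5 (^): row=0 col=0 char='o'
After 6 (k): row=0 col=0 char='o'
After 7 (b): row=0 col=0 char='o'
After 8 (j): row=1 col=0 char='l'
After 9 (h): row=1 col=0 char='l'

Answer: l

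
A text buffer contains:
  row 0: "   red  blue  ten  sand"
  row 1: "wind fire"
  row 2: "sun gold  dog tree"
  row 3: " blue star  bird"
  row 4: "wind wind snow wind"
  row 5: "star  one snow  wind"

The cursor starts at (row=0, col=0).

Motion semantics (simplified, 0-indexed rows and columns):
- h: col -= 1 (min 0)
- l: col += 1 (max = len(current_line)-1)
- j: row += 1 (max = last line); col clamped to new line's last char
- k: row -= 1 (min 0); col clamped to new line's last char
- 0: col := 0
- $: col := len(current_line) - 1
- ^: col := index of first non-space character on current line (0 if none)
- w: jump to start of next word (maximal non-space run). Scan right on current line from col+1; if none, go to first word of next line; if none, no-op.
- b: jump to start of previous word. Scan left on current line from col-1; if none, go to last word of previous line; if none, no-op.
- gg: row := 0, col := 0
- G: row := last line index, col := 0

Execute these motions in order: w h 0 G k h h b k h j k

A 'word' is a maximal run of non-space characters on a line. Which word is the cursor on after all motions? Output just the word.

Answer: dog

Derivation:
After 1 (w): row=0 col=3 char='r'
After 2 (h): row=0 col=2 char='_'
After 3 (0): row=0 col=0 char='_'
After 4 (G): row=5 col=0 char='s'
After 5 (k): row=4 col=0 char='w'
After 6 (h): row=4 col=0 char='w'
After 7 (h): row=4 col=0 char='w'
After 8 (b): row=3 col=12 char='b'
After 9 (k): row=2 col=12 char='g'
After 10 (h): row=2 col=11 char='o'
After 11 (j): row=3 col=11 char='_'
After 12 (k): row=2 col=11 char='o'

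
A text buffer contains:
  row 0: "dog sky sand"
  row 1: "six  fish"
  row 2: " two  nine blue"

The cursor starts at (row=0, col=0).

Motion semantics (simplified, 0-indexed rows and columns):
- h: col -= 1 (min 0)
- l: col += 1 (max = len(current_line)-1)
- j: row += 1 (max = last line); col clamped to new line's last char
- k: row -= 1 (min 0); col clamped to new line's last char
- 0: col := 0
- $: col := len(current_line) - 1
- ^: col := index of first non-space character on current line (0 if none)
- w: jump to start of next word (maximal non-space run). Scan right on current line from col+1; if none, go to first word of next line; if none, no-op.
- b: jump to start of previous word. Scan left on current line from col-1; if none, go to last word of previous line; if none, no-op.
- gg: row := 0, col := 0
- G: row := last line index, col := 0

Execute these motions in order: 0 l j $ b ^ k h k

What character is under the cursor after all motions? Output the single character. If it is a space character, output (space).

After 1 (0): row=0 col=0 char='d'
After 2 (l): row=0 col=1 char='o'
After 3 (j): row=1 col=1 char='i'
After 4 ($): row=1 col=8 char='h'
After 5 (b): row=1 col=5 char='f'
After 6 (^): row=1 col=0 char='s'
After 7 (k): row=0 col=0 char='d'
After 8 (h): row=0 col=0 char='d'
After 9 (k): row=0 col=0 char='d'

Answer: d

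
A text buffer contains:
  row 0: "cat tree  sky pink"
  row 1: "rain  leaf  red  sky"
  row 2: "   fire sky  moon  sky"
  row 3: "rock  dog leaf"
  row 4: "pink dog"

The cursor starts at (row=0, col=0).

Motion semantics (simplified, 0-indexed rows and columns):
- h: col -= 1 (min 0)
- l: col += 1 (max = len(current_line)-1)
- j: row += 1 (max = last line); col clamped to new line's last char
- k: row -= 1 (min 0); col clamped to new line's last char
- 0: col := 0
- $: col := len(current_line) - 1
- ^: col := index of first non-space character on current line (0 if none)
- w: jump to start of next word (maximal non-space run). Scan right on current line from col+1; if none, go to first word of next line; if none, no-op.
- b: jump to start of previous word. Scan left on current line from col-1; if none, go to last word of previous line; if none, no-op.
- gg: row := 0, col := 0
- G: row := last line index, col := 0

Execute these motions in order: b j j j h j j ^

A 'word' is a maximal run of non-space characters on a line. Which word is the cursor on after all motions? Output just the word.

After 1 (b): row=0 col=0 char='c'
After 2 (j): row=1 col=0 char='r'
After 3 (j): row=2 col=0 char='_'
After 4 (j): row=3 col=0 char='r'
After 5 (h): row=3 col=0 char='r'
After 6 (j): row=4 col=0 char='p'
After 7 (j): row=4 col=0 char='p'
After 8 (^): row=4 col=0 char='p'

Answer: pink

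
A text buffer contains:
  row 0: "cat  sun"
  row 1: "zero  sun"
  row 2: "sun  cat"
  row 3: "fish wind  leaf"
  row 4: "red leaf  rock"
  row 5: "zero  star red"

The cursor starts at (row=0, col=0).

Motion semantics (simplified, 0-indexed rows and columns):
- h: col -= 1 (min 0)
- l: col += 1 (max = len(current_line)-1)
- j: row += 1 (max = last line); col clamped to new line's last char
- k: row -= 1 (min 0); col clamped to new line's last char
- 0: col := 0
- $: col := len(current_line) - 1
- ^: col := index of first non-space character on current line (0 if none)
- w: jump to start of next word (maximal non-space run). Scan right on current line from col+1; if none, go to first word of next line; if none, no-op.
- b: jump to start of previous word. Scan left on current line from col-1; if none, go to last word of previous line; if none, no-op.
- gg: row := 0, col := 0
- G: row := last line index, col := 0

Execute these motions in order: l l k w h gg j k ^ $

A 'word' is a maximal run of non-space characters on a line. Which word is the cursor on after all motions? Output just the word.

Answer: sun

Derivation:
After 1 (l): row=0 col=1 char='a'
After 2 (l): row=0 col=2 char='t'
After 3 (k): row=0 col=2 char='t'
After 4 (w): row=0 col=5 char='s'
After 5 (h): row=0 col=4 char='_'
After 6 (gg): row=0 col=0 char='c'
After 7 (j): row=1 col=0 char='z'
After 8 (k): row=0 col=0 char='c'
After 9 (^): row=0 col=0 char='c'
After 10 ($): row=0 col=7 char='n'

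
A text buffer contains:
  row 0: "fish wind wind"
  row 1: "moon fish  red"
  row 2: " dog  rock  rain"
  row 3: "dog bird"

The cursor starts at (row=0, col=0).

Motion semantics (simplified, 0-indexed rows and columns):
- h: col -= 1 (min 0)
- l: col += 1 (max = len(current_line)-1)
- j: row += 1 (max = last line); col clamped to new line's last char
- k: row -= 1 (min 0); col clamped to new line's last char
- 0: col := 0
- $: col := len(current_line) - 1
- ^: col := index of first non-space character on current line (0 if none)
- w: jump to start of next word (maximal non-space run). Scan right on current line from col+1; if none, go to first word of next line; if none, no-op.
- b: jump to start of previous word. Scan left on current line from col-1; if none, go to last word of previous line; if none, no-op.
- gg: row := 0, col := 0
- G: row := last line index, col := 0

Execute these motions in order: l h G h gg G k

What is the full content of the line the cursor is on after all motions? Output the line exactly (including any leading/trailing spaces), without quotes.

Answer:  dog  rock  rain

Derivation:
After 1 (l): row=0 col=1 char='i'
After 2 (h): row=0 col=0 char='f'
After 3 (G): row=3 col=0 char='d'
After 4 (h): row=3 col=0 char='d'
After 5 (gg): row=0 col=0 char='f'
After 6 (G): row=3 col=0 char='d'
After 7 (k): row=2 col=0 char='_'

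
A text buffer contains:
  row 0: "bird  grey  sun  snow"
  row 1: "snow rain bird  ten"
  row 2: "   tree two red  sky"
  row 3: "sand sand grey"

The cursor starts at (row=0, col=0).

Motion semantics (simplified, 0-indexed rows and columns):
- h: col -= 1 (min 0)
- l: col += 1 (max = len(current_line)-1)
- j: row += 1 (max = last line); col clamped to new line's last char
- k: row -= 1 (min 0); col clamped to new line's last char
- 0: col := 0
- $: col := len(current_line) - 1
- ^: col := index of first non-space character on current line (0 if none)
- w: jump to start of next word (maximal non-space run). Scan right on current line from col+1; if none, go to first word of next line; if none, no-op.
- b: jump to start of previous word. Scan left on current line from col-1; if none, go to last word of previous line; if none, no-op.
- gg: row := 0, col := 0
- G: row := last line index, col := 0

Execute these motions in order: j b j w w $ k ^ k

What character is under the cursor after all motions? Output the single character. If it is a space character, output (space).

After 1 (j): row=1 col=0 char='s'
After 2 (b): row=0 col=17 char='s'
After 3 (j): row=1 col=17 char='e'
After 4 (w): row=2 col=3 char='t'
After 5 (w): row=2 col=8 char='t'
After 6 ($): row=2 col=19 char='y'
After 7 (k): row=1 col=18 char='n'
After 8 (^): row=1 col=0 char='s'
After 9 (k): row=0 col=0 char='b'

Answer: b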